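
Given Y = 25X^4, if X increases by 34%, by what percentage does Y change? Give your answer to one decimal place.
222.4%

For Y = 25X^4:
If X → X(1 + 0.34)
Then Y → Y · (1 + 0.34)^4
     ≈ Y · 3.2242

Percentage change = ((1 + 0.34)^4 − 1) × 100% ≈ 222.4%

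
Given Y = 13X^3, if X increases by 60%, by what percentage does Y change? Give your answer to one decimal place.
309.6%

For Y = 13X^3:
If X → X(1 + 0.6)
Then Y → Y · (1 + 0.6)^3
     = Y · 4.0960

Percentage change = ((1 + 0.6)^3 − 1) × 100% = 309.6%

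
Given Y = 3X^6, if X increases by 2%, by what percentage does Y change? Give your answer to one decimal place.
12.6%

For Y = 3X^6:
If X → X(1 + 0.02)
Then Y → Y · (1 + 0.02)^6
     ≈ Y · 1.1262

Percentage change = ((1 + 0.02)^6 − 1) × 100% ≈ 12.6%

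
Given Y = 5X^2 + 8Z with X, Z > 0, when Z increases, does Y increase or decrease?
Y increases

Taking the partial derivative:
∂Y/∂Z = 8

∂Y/∂Z = 8 > 0 (assuming positive values)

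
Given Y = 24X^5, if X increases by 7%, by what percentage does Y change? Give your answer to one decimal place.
40.3%

For Y = 24X^5:
If X → X(1 + 0.07)
Then Y → Y · (1 + 0.07)^5
     ≈ Y · 1.4026

Percentage change = ((1 + 0.07)^5 − 1) × 100% ≈ 40.3%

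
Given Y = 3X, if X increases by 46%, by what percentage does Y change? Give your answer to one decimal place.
46.0%

For Y = 3X:
If X → X(1 + 0.46)
Then Y → Y · (1 + 0.46)^1
     = Y · 1.4600

Percentage change = ((1 + 0.46)^1 − 1) × 100% = 46.0%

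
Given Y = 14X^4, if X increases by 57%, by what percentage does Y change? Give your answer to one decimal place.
507.6%

For Y = 14X^4:
If X → X(1 + 0.57)
Then Y → Y · (1 + 0.57)^4
     ≈ Y · 6.0757

Percentage change = ((1 + 0.57)^4 − 1) × 100% ≈ 507.6%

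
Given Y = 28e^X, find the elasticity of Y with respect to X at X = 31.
Elasticity = 31

Elasticity = (dY/dX) · (X/Y)

dY/dX = 28·e^X
At X = 31: dY/dX = 28·e^31, Y = 28·e^31

Elasticity = (28·e^31) · (31 / (28·e^31)) = 31

Interpretation: for a small percentage change in X, the percentage change in Y is approximately 31.00 times as large.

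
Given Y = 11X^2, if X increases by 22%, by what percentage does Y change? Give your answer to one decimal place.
48.8%

For Y = 11X^2:
If X → X(1 + 0.22)
Then Y → Y · (1 + 0.22)^2
     = Y · 1.4884

Percentage change = ((1 + 0.22)^2 − 1) × 100% ≈ 48.8%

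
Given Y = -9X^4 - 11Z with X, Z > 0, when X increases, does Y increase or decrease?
Y decreases

Taking the partial derivative:
∂Y/∂X = -36X^3

∂Y/∂X = -36X^3 < 0 (assuming positive values)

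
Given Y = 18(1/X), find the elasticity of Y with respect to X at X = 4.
Elasticity = -1

Elasticity = (dY/dX) · (X/Y)

dY/dX = -18/X²
At X = 4: dY/dX = -9/8, Y = 9/2

Elasticity = (-9/8) · (4 / (9/2)) = -1

Interpretation: for a small percentage change in X, the percentage change in Y is approximately -1.00 times as large.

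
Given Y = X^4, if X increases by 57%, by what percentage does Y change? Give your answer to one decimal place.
507.6%

For Y = X^4:
If X → X(1 + 0.57)
Then Y → Y · (1 + 0.57)^4
     ≈ Y · 6.0757

Percentage change = ((1 + 0.57)^4 − 1) × 100% ≈ 507.6%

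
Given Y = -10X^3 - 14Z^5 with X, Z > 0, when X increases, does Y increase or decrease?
Y decreases

Taking the partial derivative:
∂Y/∂X = -30X^2

∂Y/∂X = -30X^2 < 0 (assuming positive values)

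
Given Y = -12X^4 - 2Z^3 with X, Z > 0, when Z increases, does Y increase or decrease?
Y decreases

Taking the partial derivative:
∂Y/∂Z = -6Z^2

∂Y/∂Z = -6Z^2 < 0 (assuming positive values)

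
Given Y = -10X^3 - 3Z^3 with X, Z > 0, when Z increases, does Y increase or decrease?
Y decreases

Taking the partial derivative:
∂Y/∂Z = -9Z^2

∂Y/∂Z = -9Z^2 < 0 (assuming positive values)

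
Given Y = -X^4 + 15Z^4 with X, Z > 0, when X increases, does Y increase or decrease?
Y decreases

Taking the partial derivative:
∂Y/∂X = -4X^3

∂Y/∂X = -4X^3 < 0 (assuming positive values)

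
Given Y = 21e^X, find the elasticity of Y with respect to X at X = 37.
Elasticity = 37

Elasticity = (dY/dX) · (X/Y)

dY/dX = 21·e^X
At X = 37: dY/dX = 21·e^37, Y = 21·e^37

Elasticity = (21·e^37) · (37 / (21·e^37)) = 37

Interpretation: for a small percentage change in X, the percentage change in Y is approximately 37.00 times as large.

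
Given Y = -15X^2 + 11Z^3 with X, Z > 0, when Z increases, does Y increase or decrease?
Y increases

Taking the partial derivative:
∂Y/∂Z = 33Z^2

∂Y/∂Z = 33Z^2 > 0 (assuming positive values)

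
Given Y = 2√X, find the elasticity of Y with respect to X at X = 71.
Elasticity = 1/2

Elasticity = (dY/dX) · (X/Y)

dY/dX = 1/√X
At X = 71: dY/dX = √71/71, Y = 2·√71

Elasticity = (√71/71) · (71 / (2·√71)) = 1/2

Interpretation: for a small percentage change in X, the percentage change in Y is approximately 0.50 times as large.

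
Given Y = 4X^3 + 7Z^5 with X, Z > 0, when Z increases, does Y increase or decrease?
Y increases

Taking the partial derivative:
∂Y/∂Z = 35Z^4

∂Y/∂Z = 35Z^4 > 0 (assuming positive values)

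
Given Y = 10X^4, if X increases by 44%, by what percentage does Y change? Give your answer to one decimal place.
330.0%

For Y = 10X^4:
If X → X(1 + 0.44)
Then Y → Y · (1 + 0.44)^4
     ≈ Y · 4.2998

Percentage change = ((1 + 0.44)^4 − 1) × 100% ≈ 330.0%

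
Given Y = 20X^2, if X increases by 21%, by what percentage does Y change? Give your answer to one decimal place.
46.4%

For Y = 20X^2:
If X → X(1 + 0.21)
Then Y → Y · (1 + 0.21)^2
     = Y · 1.4641

Percentage change = ((1 + 0.21)^2 − 1) × 100% ≈ 46.4%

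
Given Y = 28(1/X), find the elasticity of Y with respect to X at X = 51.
Elasticity = -1

Elasticity = (dY/dX) · (X/Y)

dY/dX = -28/X²
At X = 51: dY/dX = -28/2601, Y = 28/51

Elasticity = (-28/2601) · (51 / (28/51)) = -1

Interpretation: for a small percentage change in X, the percentage change in Y is approximately -1.00 times as large.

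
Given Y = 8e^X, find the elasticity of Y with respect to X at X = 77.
Elasticity = 77

Elasticity = (dY/dX) · (X/Y)

dY/dX = 8·e^X
At X = 77: dY/dX = 8·e^77, Y = 8·e^77

Elasticity = (8·e^77) · (77 / (8·e^77)) = 77

Interpretation: for a small percentage change in X, the percentage change in Y is approximately 77.00 times as large.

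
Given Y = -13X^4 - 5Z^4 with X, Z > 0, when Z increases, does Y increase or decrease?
Y decreases

Taking the partial derivative:
∂Y/∂Z = -20Z^3

∂Y/∂Z = -20Z^3 < 0 (assuming positive values)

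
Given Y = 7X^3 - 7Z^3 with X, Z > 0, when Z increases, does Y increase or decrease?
Y decreases

Taking the partial derivative:
∂Y/∂Z = -21Z^2

∂Y/∂Z = -21Z^2 < 0 (assuming positive values)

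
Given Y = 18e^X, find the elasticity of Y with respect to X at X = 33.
Elasticity = 33

Elasticity = (dY/dX) · (X/Y)

dY/dX = 18·e^X
At X = 33: dY/dX = 18·e^33, Y = 18·e^33

Elasticity = (18·e^33) · (33 / (18·e^33)) = 33

Interpretation: for a small percentage change in X, the percentage change in Y is approximately 33.00 times as large.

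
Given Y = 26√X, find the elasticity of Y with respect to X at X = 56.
Elasticity = 1/2

Elasticity = (dY/dX) · (X/Y)

dY/dX = 13/√X
At X = 56: dY/dX = 13·√14/28, Y = 52·√14

Elasticity = (13·√14/28) · (56 / (52·√14)) = 1/2

Interpretation: for a small percentage change in X, the percentage change in Y is approximately 0.50 times as large.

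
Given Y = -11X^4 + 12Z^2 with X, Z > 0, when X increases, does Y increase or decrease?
Y decreases

Taking the partial derivative:
∂Y/∂X = -44X^3

∂Y/∂X = -44X^3 < 0 (assuming positive values)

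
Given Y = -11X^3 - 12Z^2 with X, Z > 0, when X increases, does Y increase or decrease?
Y decreases

Taking the partial derivative:
∂Y/∂X = -33X^2

∂Y/∂X = -33X^2 < 0 (assuming positive values)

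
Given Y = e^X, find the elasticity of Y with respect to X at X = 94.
Elasticity = 94

Elasticity = (dY/dX) · (X/Y)

dY/dX = e^X
At X = 94: dY/dX = e^94, Y = e^94

Elasticity = (e^94) · (94 / (e^94)) = 94

Interpretation: for a small percentage change in X, the percentage change in Y is approximately 94.00 times as large.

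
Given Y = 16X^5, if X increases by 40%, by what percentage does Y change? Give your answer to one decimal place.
437.8%

For Y = 16X^5:
If X → X(1 + 0.4)
Then Y → Y · (1 + 0.4)^5
     ≈ Y · 5.3782

Percentage change = ((1 + 0.4)^5 − 1) × 100% ≈ 437.8%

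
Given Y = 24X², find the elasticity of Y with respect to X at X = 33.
Elasticity = 2

Elasticity = (dY/dX) · (X/Y)

dY/dX = 48·X
At X = 33: dY/dX = 1584, Y = 26136

Elasticity = 1584 · (33 / 26136) = 2

Interpretation: for a small percentage change in X, the percentage change in Y is approximately 2.00 times as large.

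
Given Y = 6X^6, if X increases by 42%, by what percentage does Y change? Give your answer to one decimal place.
719.8%

For Y = 6X^6:
If X → X(1 + 0.42)
Then Y → Y · (1 + 0.42)^6
     ≈ Y · 8.1984

Percentage change = ((1 + 0.42)^6 − 1) × 100% ≈ 719.8%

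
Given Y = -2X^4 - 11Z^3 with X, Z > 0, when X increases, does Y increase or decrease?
Y decreases

Taking the partial derivative:
∂Y/∂X = -8X^3

∂Y/∂X = -8X^3 < 0 (assuming positive values)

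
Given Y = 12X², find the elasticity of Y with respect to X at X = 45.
Elasticity = 2

Elasticity = (dY/dX) · (X/Y)

dY/dX = 24·X
At X = 45: dY/dX = 1080, Y = 24300

Elasticity = 1080 · (45 / 24300) = 2

Interpretation: for a small percentage change in X, the percentage change in Y is approximately 2.00 times as large.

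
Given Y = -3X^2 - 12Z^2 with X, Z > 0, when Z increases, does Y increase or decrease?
Y decreases

Taking the partial derivative:
∂Y/∂Z = -24Z

∂Y/∂Z = -24Z < 0 (assuming positive values)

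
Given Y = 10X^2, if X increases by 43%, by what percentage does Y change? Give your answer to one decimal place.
104.5%

For Y = 10X^2:
If X → X(1 + 0.43)
Then Y → Y · (1 + 0.43)^2
     = Y · 2.0449

Percentage change = ((1 + 0.43)^2 − 1) × 100% ≈ 104.5%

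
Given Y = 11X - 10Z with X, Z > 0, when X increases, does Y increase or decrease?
Y increases

Taking the partial derivative:
∂Y/∂X = 11

∂Y/∂X = 11 > 0 (assuming positive values)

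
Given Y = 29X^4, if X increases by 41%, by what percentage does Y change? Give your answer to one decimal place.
295.3%

For Y = 29X^4:
If X → X(1 + 0.41)
Then Y → Y · (1 + 0.41)^4
     ≈ Y · 3.9525

Percentage change = ((1 + 0.41)^4 − 1) × 100% ≈ 295.3%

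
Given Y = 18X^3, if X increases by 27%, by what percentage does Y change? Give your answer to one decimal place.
104.8%

For Y = 18X^3:
If X → X(1 + 0.27)
Then Y → Y · (1 + 0.27)^3
     ≈ Y · 2.0484

Percentage change = ((1 + 0.27)^3 − 1) × 100% ≈ 104.8%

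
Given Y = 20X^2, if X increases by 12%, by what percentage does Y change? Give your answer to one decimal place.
25.4%

For Y = 20X^2:
If X → X(1 + 0.12)
Then Y → Y · (1 + 0.12)^2
     = Y · 1.2544

Percentage change = ((1 + 0.12)^2 − 1) × 100% ≈ 25.4%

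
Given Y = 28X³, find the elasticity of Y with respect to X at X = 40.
Elasticity = 3

Elasticity = (dY/dX) · (X/Y)

dY/dX = 84·X²
At X = 40: dY/dX = 134400, Y = 1792000

Elasticity = 134400 · (40 / 1792000) = 3

Interpretation: for a small percentage change in X, the percentage change in Y is approximately 3.00 times as large.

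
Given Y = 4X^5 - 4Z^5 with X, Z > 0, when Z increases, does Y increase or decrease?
Y decreases

Taking the partial derivative:
∂Y/∂Z = -20Z^4

∂Y/∂Z = -20Z^4 < 0 (assuming positive values)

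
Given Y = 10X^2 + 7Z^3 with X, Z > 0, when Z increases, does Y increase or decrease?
Y increases

Taking the partial derivative:
∂Y/∂Z = 21Z^2

∂Y/∂Z = 21Z^2 > 0 (assuming positive values)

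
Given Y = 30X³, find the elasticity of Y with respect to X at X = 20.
Elasticity = 3

Elasticity = (dY/dX) · (X/Y)

dY/dX = 90·X²
At X = 20: dY/dX = 36000, Y = 240000

Elasticity = 36000 · (20 / 240000) = 3

Interpretation: for a small percentage change in X, the percentage change in Y is approximately 3.00 times as large.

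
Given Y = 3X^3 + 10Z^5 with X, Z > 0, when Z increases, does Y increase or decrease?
Y increases

Taking the partial derivative:
∂Y/∂Z = 50Z^4

∂Y/∂Z = 50Z^4 > 0 (assuming positive values)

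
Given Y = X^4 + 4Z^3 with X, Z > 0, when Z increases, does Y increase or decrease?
Y increases

Taking the partial derivative:
∂Y/∂Z = 12Z^2

∂Y/∂Z = 12Z^2 > 0 (assuming positive values)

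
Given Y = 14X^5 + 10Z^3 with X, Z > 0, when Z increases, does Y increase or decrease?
Y increases

Taking the partial derivative:
∂Y/∂Z = 30Z^2

∂Y/∂Z = 30Z^2 > 0 (assuming positive values)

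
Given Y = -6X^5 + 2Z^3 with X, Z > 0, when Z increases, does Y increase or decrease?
Y increases

Taking the partial derivative:
∂Y/∂Z = 6Z^2

∂Y/∂Z = 6Z^2 > 0 (assuming positive values)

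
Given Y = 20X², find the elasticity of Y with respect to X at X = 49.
Elasticity = 2

Elasticity = (dY/dX) · (X/Y)

dY/dX = 40·X
At X = 49: dY/dX = 1960, Y = 48020

Elasticity = 1960 · (49 / 48020) = 2

Interpretation: for a small percentage change in X, the percentage change in Y is approximately 2.00 times as large.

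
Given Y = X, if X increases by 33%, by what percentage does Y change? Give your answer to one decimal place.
33.0%

For Y = X:
If X → X(1 + 0.33)
Then Y → Y · (1 + 0.33)^1
     = Y · 1.3300

Percentage change = ((1 + 0.33)^1 − 1) × 100% = 33.0%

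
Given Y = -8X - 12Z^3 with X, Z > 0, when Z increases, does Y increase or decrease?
Y decreases

Taking the partial derivative:
∂Y/∂Z = -36Z^2

∂Y/∂Z = -36Z^2 < 0 (assuming positive values)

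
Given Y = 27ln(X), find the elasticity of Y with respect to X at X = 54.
Elasticity = 1/ln(54) ≈ 0.2507

Elasticity = (dY/dX) · (X/Y)

dY/dX = 27/X
At X = 54: dY/dX = 1/2, Y = 27·ln(54)

Elasticity = (1/2) · (54 / (27·ln(54))) = 1/ln(54) ≈ 0.2507

Interpretation: for a small percentage change in X, the percentage change in Y is approximately 0.25 times as large.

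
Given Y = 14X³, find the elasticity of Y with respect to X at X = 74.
Elasticity = 3

Elasticity = (dY/dX) · (X/Y)

dY/dX = 42·X²
At X = 74: dY/dX = 229992, Y = 5673136

Elasticity = 229992 · (74 / 5673136) = 3

Interpretation: for a small percentage change in X, the percentage change in Y is approximately 3.00 times as large.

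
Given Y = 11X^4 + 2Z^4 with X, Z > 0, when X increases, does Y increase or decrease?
Y increases

Taking the partial derivative:
∂Y/∂X = 44X^3

∂Y/∂X = 44X^3 > 0 (assuming positive values)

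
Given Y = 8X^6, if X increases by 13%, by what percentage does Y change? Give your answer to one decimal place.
108.2%

For Y = 8X^6:
If X → X(1 + 0.13)
Then Y → Y · (1 + 0.13)^6
     ≈ Y · 2.0820

Percentage change = ((1 + 0.13)^6 − 1) × 100% ≈ 108.2%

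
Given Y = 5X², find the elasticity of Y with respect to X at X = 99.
Elasticity = 2

Elasticity = (dY/dX) · (X/Y)

dY/dX = 10·X
At X = 99: dY/dX = 990, Y = 49005

Elasticity = 990 · (99 / 49005) = 2

Interpretation: for a small percentage change in X, the percentage change in Y is approximately 2.00 times as large.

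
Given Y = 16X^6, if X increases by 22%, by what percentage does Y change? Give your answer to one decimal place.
229.7%

For Y = 16X^6:
If X → X(1 + 0.22)
Then Y → Y · (1 + 0.22)^6
     ≈ Y · 3.2973

Percentage change = ((1 + 0.22)^6 − 1) × 100% ≈ 229.7%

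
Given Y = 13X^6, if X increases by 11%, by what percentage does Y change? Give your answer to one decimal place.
87.0%

For Y = 13X^6:
If X → X(1 + 0.11)
Then Y → Y · (1 + 0.11)^6
     ≈ Y · 1.8704

Percentage change = ((1 + 0.11)^6 − 1) × 100% ≈ 87.0%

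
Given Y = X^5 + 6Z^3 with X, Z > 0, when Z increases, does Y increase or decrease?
Y increases

Taking the partial derivative:
∂Y/∂Z = 18Z^2

∂Y/∂Z = 18Z^2 > 0 (assuming positive values)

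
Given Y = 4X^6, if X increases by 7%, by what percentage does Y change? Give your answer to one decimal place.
50.1%

For Y = 4X^6:
If X → X(1 + 0.07)
Then Y → Y · (1 + 0.07)^6
     ≈ Y · 1.5007

Percentage change = ((1 + 0.07)^6 − 1) × 100% ≈ 50.1%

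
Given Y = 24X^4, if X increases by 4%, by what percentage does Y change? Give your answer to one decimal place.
17.0%

For Y = 24X^4:
If X → X(1 + 0.04)
Then Y → Y · (1 + 0.04)^4
     ≈ Y · 1.1699

Percentage change = ((1 + 0.04)^4 − 1) × 100% ≈ 17.0%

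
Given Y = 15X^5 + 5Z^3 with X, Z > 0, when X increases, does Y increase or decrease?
Y increases

Taking the partial derivative:
∂Y/∂X = 75X^4

∂Y/∂X = 75X^4 > 0 (assuming positive values)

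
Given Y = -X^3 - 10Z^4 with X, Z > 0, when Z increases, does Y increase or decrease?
Y decreases

Taking the partial derivative:
∂Y/∂Z = -40Z^3

∂Y/∂Z = -40Z^3 < 0 (assuming positive values)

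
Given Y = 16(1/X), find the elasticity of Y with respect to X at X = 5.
Elasticity = -1

Elasticity = (dY/dX) · (X/Y)

dY/dX = -16/X²
At X = 5: dY/dX = -16/25, Y = 16/5

Elasticity = (-16/25) · (5 / (16/5)) = -1

Interpretation: for a small percentage change in X, the percentage change in Y is approximately -1.00 times as large.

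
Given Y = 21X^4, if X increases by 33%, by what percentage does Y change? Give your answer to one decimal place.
212.9%

For Y = 21X^4:
If X → X(1 + 0.33)
Then Y → Y · (1 + 0.33)^4
     ≈ Y · 3.1290

Percentage change = ((1 + 0.33)^4 − 1) × 100% ≈ 212.9%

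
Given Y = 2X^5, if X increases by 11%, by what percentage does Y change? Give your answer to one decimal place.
68.5%

For Y = 2X^5:
If X → X(1 + 0.11)
Then Y → Y · (1 + 0.11)^5
     ≈ Y · 1.6851

Percentage change = ((1 + 0.11)^5 − 1) × 100% ≈ 68.5%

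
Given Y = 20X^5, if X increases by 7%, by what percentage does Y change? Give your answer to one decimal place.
40.3%

For Y = 20X^5:
If X → X(1 + 0.07)
Then Y → Y · (1 + 0.07)^5
     ≈ Y · 1.4026

Percentage change = ((1 + 0.07)^5 − 1) × 100% ≈ 40.3%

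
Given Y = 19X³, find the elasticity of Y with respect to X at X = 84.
Elasticity = 3

Elasticity = (dY/dX) · (X/Y)

dY/dX = 57·X²
At X = 84: dY/dX = 402192, Y = 11261376

Elasticity = 402192 · (84 / 11261376) = 3

Interpretation: for a small percentage change in X, the percentage change in Y is approximately 3.00 times as large.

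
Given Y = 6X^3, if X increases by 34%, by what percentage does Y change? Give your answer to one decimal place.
140.6%

For Y = 6X^3:
If X → X(1 + 0.34)
Then Y → Y · (1 + 0.34)^3
     ≈ Y · 2.4061

Percentage change = ((1 + 0.34)^3 − 1) × 100% ≈ 140.6%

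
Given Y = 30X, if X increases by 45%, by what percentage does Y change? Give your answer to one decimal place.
45.0%

For Y = 30X:
If X → X(1 + 0.45)
Then Y → Y · (1 + 0.45)^1
     = Y · 1.4500

Percentage change = ((1 + 0.45)^1 − 1) × 100% = 45.0%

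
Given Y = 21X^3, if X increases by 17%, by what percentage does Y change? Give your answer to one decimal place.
60.2%

For Y = 21X^3:
If X → X(1 + 0.17)
Then Y → Y · (1 + 0.17)^3
     ≈ Y · 1.6016

Percentage change = ((1 + 0.17)^3 − 1) × 100% ≈ 60.2%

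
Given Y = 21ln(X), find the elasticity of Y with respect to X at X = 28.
Elasticity = 1/ln(28) ≈ 0.3001

Elasticity = (dY/dX) · (X/Y)

dY/dX = 21/X
At X = 28: dY/dX = 3/4, Y = 21·ln(28)

Elasticity = (3/4) · (28 / (21·ln(28))) = 1/ln(28) ≈ 0.3001

Interpretation: for a small percentage change in X, the percentage change in Y is approximately 0.30 times as large.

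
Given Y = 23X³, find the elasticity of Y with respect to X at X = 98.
Elasticity = 3

Elasticity = (dY/dX) · (X/Y)

dY/dX = 69·X²
At X = 98: dY/dX = 662676, Y = 21647416

Elasticity = 662676 · (98 / 21647416) = 3

Interpretation: for a small percentage change in X, the percentage change in Y is approximately 3.00 times as large.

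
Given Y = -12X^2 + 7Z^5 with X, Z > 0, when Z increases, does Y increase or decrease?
Y increases

Taking the partial derivative:
∂Y/∂Z = 35Z^4

∂Y/∂Z = 35Z^4 > 0 (assuming positive values)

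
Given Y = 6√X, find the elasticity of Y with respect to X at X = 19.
Elasticity = 1/2

Elasticity = (dY/dX) · (X/Y)

dY/dX = 3/√X
At X = 19: dY/dX = 3·√19/19, Y = 6·√19

Elasticity = (3·√19/19) · (19 / (6·√19)) = 1/2

Interpretation: for a small percentage change in X, the percentage change in Y is approximately 0.50 times as large.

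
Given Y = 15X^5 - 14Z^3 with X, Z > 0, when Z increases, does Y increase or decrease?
Y decreases

Taking the partial derivative:
∂Y/∂Z = -42Z^2

∂Y/∂Z = -42Z^2 < 0 (assuming positive values)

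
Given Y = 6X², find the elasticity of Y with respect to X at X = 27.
Elasticity = 2

Elasticity = (dY/dX) · (X/Y)

dY/dX = 12·X
At X = 27: dY/dX = 324, Y = 4374

Elasticity = 324 · (27 / 4374) = 2

Interpretation: for a small percentage change in X, the percentage change in Y is approximately 2.00 times as large.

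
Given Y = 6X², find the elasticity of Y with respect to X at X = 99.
Elasticity = 2

Elasticity = (dY/dX) · (X/Y)

dY/dX = 12·X
At X = 99: dY/dX = 1188, Y = 58806

Elasticity = 1188 · (99 / 58806) = 2

Interpretation: for a small percentage change in X, the percentage change in Y is approximately 2.00 times as large.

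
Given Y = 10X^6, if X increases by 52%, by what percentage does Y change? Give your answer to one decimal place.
1133.3%

For Y = 10X^6:
If X → X(1 + 0.52)
Then Y → Y · (1 + 0.52)^6
     ≈ Y · 12.3328

Percentage change = ((1 + 0.52)^6 − 1) × 100% ≈ 1133.3%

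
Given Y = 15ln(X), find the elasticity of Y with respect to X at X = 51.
Elasticity = 1/ln(51) ≈ 0.2543

Elasticity = (dY/dX) · (X/Y)

dY/dX = 15/X
At X = 51: dY/dX = 5/17, Y = 15·ln(51)

Elasticity = (5/17) · (51 / (15·ln(51))) = 1/ln(51) ≈ 0.2543

Interpretation: for a small percentage change in X, the percentage change in Y is approximately 0.25 times as large.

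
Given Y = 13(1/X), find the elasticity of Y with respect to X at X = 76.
Elasticity = -1

Elasticity = (dY/dX) · (X/Y)

dY/dX = -13/X²
At X = 76: dY/dX = -13/5776, Y = 13/76

Elasticity = (-13/5776) · (76 / (13/76)) = -1

Interpretation: for a small percentage change in X, the percentage change in Y is approximately -1.00 times as large.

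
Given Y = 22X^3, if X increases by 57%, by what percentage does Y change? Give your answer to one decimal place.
287.0%

For Y = 22X^3:
If X → X(1 + 0.57)
Then Y → Y · (1 + 0.57)^3
     ≈ Y · 3.8699

Percentage change = ((1 + 0.57)^3 − 1) × 100% ≈ 287.0%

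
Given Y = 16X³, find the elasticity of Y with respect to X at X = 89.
Elasticity = 3

Elasticity = (dY/dX) · (X/Y)

dY/dX = 48·X²
At X = 89: dY/dX = 380208, Y = 11279504

Elasticity = 380208 · (89 / 11279504) = 3

Interpretation: for a small percentage change in X, the percentage change in Y is approximately 3.00 times as large.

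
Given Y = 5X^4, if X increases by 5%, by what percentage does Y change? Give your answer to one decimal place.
21.6%

For Y = 5X^4:
If X → X(1 + 0.05)
Then Y → Y · (1 + 0.05)^4
     ≈ Y · 1.2155

Percentage change = ((1 + 0.05)^4 − 1) × 100% ≈ 21.6%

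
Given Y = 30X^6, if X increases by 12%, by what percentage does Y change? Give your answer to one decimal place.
97.4%

For Y = 30X^6:
If X → X(1 + 0.12)
Then Y → Y · (1 + 0.12)^6
     ≈ Y · 1.9738

Percentage change = ((1 + 0.12)^6 − 1) × 100% ≈ 97.4%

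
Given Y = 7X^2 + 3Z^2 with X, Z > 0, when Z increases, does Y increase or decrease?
Y increases

Taking the partial derivative:
∂Y/∂Z = 6Z

∂Y/∂Z = 6Z > 0 (assuming positive values)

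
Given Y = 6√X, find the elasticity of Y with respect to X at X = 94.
Elasticity = 1/2

Elasticity = (dY/dX) · (X/Y)

dY/dX = 3/√X
At X = 94: dY/dX = 3·√94/94, Y = 6·√94

Elasticity = (3·√94/94) · (94 / (6·√94)) = 1/2

Interpretation: for a small percentage change in X, the percentage change in Y is approximately 0.50 times as large.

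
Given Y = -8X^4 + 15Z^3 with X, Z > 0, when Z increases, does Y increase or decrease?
Y increases

Taking the partial derivative:
∂Y/∂Z = 45Z^2

∂Y/∂Z = 45Z^2 > 0 (assuming positive values)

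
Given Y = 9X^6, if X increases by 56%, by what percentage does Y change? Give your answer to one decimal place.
1341.3%

For Y = 9X^6:
If X → X(1 + 0.56)
Then Y → Y · (1 + 0.56)^6
     ≈ Y · 14.4128

Percentage change = ((1 + 0.56)^6 − 1) × 100% ≈ 1341.3%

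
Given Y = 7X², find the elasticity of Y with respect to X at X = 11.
Elasticity = 2

Elasticity = (dY/dX) · (X/Y)

dY/dX = 14·X
At X = 11: dY/dX = 154, Y = 847

Elasticity = 154 · (11 / 847) = 2

Interpretation: for a small percentage change in X, the percentage change in Y is approximately 2.00 times as large.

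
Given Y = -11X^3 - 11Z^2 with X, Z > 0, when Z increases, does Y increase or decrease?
Y decreases

Taking the partial derivative:
∂Y/∂Z = -22Z

∂Y/∂Z = -22Z < 0 (assuming positive values)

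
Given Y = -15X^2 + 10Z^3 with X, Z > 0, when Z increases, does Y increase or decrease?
Y increases

Taking the partial derivative:
∂Y/∂Z = 30Z^2

∂Y/∂Z = 30Z^2 > 0 (assuming positive values)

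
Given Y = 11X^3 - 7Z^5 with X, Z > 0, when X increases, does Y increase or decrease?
Y increases

Taking the partial derivative:
∂Y/∂X = 33X^2

∂Y/∂X = 33X^2 > 0 (assuming positive values)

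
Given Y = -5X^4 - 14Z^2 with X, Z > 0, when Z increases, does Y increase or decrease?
Y decreases

Taking the partial derivative:
∂Y/∂Z = -28Z

∂Y/∂Z = -28Z < 0 (assuming positive values)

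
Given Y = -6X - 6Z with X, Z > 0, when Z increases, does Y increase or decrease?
Y decreases

Taking the partial derivative:
∂Y/∂Z = -6

∂Y/∂Z = -6 < 0 (assuming positive values)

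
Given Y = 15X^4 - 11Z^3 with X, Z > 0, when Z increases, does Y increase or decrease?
Y decreases

Taking the partial derivative:
∂Y/∂Z = -33Z^2

∂Y/∂Z = -33Z^2 < 0 (assuming positive values)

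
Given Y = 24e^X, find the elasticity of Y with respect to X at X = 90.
Elasticity = 90

Elasticity = (dY/dX) · (X/Y)

dY/dX = 24·e^X
At X = 90: dY/dX = 24·e^90, Y = 24·e^90

Elasticity = (24·e^90) · (90 / (24·e^90)) = 90

Interpretation: for a small percentage change in X, the percentage change in Y is approximately 90.00 times as large.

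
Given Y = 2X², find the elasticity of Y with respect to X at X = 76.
Elasticity = 2

Elasticity = (dY/dX) · (X/Y)

dY/dX = 4·X
At X = 76: dY/dX = 304, Y = 11552

Elasticity = 304 · (76 / 11552) = 2

Interpretation: for a small percentage change in X, the percentage change in Y is approximately 2.00 times as large.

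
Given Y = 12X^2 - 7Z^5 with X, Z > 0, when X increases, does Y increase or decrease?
Y increases

Taking the partial derivative:
∂Y/∂X = 24X

∂Y/∂X = 24X > 0 (assuming positive values)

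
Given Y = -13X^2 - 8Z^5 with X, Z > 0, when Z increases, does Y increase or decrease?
Y decreases

Taking the partial derivative:
∂Y/∂Z = -40Z^4

∂Y/∂Z = -40Z^4 < 0 (assuming positive values)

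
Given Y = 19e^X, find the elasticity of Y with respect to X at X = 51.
Elasticity = 51

Elasticity = (dY/dX) · (X/Y)

dY/dX = 19·e^X
At X = 51: dY/dX = 19·e^51, Y = 19·e^51

Elasticity = (19·e^51) · (51 / (19·e^51)) = 51

Interpretation: for a small percentage change in X, the percentage change in Y is approximately 51.00 times as large.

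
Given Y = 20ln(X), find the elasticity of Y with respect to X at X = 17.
Elasticity = 1/ln(17) ≈ 0.3530

Elasticity = (dY/dX) · (X/Y)

dY/dX = 20/X
At X = 17: dY/dX = 20/17, Y = 20·ln(17)

Elasticity = (20/17) · (17 / (20·ln(17))) = 1/ln(17) ≈ 0.3530

Interpretation: for a small percentage change in X, the percentage change in Y is approximately 0.35 times as large.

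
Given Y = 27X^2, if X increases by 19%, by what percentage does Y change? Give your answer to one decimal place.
41.6%

For Y = 27X^2:
If X → X(1 + 0.19)
Then Y → Y · (1 + 0.19)^2
     = Y · 1.4161

Percentage change = ((1 + 0.19)^2 − 1) × 100% ≈ 41.6%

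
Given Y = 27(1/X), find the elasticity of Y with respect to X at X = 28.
Elasticity = -1

Elasticity = (dY/dX) · (X/Y)

dY/dX = -27/X²
At X = 28: dY/dX = -27/784, Y = 27/28

Elasticity = (-27/784) · (28 / (27/28)) = -1

Interpretation: for a small percentage change in X, the percentage change in Y is approximately -1.00 times as large.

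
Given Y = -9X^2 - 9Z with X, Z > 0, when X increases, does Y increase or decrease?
Y decreases

Taking the partial derivative:
∂Y/∂X = -18X

∂Y/∂X = -18X < 0 (assuming positive values)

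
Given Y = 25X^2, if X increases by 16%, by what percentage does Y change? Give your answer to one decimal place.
34.6%

For Y = 25X^2:
If X → X(1 + 0.16)
Then Y → Y · (1 + 0.16)^2
     = Y · 1.3456

Percentage change = ((1 + 0.16)^2 − 1) × 100% ≈ 34.6%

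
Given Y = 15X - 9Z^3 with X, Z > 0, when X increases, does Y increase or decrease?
Y increases

Taking the partial derivative:
∂Y/∂X = 15

∂Y/∂X = 15 > 0 (assuming positive values)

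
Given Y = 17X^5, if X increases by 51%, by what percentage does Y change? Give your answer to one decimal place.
685.0%

For Y = 17X^5:
If X → X(1 + 0.51)
Then Y → Y · (1 + 0.51)^5
     ≈ Y · 7.8503

Percentage change = ((1 + 0.51)^5 − 1) × 100% ≈ 685.0%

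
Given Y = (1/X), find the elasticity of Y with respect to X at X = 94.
Elasticity = -1

Elasticity = (dY/dX) · (X/Y)

dY/dX = -1/X²
At X = 94: dY/dX = -1/8836, Y = 1/94

Elasticity = (-1/8836) · (94 / (1/94)) = -1

Interpretation: for a small percentage change in X, the percentage change in Y is approximately -1.00 times as large.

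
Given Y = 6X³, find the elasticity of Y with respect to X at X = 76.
Elasticity = 3

Elasticity = (dY/dX) · (X/Y)

dY/dX = 18·X²
At X = 76: dY/dX = 103968, Y = 2633856

Elasticity = 103968 · (76 / 2633856) = 3

Interpretation: for a small percentage change in X, the percentage change in Y is approximately 3.00 times as large.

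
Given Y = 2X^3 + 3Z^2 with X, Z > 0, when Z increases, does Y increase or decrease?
Y increases

Taking the partial derivative:
∂Y/∂Z = 6Z

∂Y/∂Z = 6Z > 0 (assuming positive values)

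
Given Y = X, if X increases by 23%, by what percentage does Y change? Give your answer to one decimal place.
23.0%

For Y = X:
If X → X(1 + 0.23)
Then Y → Y · (1 + 0.23)^1
     = Y · 1.2300

Percentage change = ((1 + 0.23)^1 − 1) × 100% = 23.0%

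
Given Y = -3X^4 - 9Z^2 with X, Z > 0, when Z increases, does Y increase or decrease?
Y decreases

Taking the partial derivative:
∂Y/∂Z = -18Z

∂Y/∂Z = -18Z < 0 (assuming positive values)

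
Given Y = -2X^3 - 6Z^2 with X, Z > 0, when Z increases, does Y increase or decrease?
Y decreases

Taking the partial derivative:
∂Y/∂Z = -12Z

∂Y/∂Z = -12Z < 0 (assuming positive values)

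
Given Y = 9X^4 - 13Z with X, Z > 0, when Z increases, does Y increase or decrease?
Y decreases

Taking the partial derivative:
∂Y/∂Z = -13

∂Y/∂Z = -13 < 0 (assuming positive values)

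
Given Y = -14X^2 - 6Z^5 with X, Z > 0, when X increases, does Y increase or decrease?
Y decreases

Taking the partial derivative:
∂Y/∂X = -28X

∂Y/∂X = -28X < 0 (assuming positive values)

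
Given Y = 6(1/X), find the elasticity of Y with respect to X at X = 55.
Elasticity = -1

Elasticity = (dY/dX) · (X/Y)

dY/dX = -6/X²
At X = 55: dY/dX = -6/3025, Y = 6/55

Elasticity = (-6/3025) · (55 / (6/55)) = -1

Interpretation: for a small percentage change in X, the percentage change in Y is approximately -1.00 times as large.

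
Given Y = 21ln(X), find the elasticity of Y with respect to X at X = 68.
Elasticity = 1/ln(68) ≈ 0.2370

Elasticity = (dY/dX) · (X/Y)

dY/dX = 21/X
At X = 68: dY/dX = 21/68, Y = 21·ln(68)

Elasticity = (21/68) · (68 / (21·ln(68))) = 1/ln(68) ≈ 0.2370

Interpretation: for a small percentage change in X, the percentage change in Y is approximately 0.24 times as large.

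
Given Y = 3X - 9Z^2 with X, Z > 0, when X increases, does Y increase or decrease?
Y increases

Taking the partial derivative:
∂Y/∂X = 3

∂Y/∂X = 3 > 0 (assuming positive values)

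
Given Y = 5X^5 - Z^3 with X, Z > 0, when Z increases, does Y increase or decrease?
Y decreases

Taking the partial derivative:
∂Y/∂Z = -3Z^2

∂Y/∂Z = -3Z^2 < 0 (assuming positive values)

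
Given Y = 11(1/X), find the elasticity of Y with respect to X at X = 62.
Elasticity = -1

Elasticity = (dY/dX) · (X/Y)

dY/dX = -11/X²
At X = 62: dY/dX = -11/3844, Y = 11/62

Elasticity = (-11/3844) · (62 / (11/62)) = -1

Interpretation: for a small percentage change in X, the percentage change in Y is approximately -1.00 times as large.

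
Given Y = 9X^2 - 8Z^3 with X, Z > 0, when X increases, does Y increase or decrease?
Y increases

Taking the partial derivative:
∂Y/∂X = 18X

∂Y/∂X = 18X > 0 (assuming positive values)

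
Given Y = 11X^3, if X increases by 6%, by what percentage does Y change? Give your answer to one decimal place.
19.1%

For Y = 11X^3:
If X → X(1 + 0.06)
Then Y → Y · (1 + 0.06)^3
     ≈ Y · 1.1910

Percentage change = ((1 + 0.06)^3 − 1) × 100% ≈ 19.1%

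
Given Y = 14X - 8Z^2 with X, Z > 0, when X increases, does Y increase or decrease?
Y increases

Taking the partial derivative:
∂Y/∂X = 14

∂Y/∂X = 14 > 0 (assuming positive values)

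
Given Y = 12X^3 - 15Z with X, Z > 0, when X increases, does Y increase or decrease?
Y increases

Taking the partial derivative:
∂Y/∂X = 36X^2

∂Y/∂X = 36X^2 > 0 (assuming positive values)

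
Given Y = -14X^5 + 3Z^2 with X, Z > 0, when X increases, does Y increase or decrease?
Y decreases

Taking the partial derivative:
∂Y/∂X = -70X^4

∂Y/∂X = -70X^4 < 0 (assuming positive values)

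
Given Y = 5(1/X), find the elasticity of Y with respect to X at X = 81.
Elasticity = -1

Elasticity = (dY/dX) · (X/Y)

dY/dX = -5/X²
At X = 81: dY/dX = -5/6561, Y = 5/81

Elasticity = (-5/6561) · (81 / (5/81)) = -1

Interpretation: for a small percentage change in X, the percentage change in Y is approximately -1.00 times as large.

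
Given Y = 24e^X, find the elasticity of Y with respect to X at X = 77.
Elasticity = 77

Elasticity = (dY/dX) · (X/Y)

dY/dX = 24·e^X
At X = 77: dY/dX = 24·e^77, Y = 24·e^77

Elasticity = (24·e^77) · (77 / (24·e^77)) = 77

Interpretation: for a small percentage change in X, the percentage change in Y is approximately 77.00 times as large.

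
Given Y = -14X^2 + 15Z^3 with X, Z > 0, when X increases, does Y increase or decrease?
Y decreases

Taking the partial derivative:
∂Y/∂X = -28X

∂Y/∂X = -28X < 0 (assuming positive values)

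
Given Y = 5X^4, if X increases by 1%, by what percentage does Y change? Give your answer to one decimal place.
4.1%

For Y = 5X^4:
If X → X(1 + 0.01)
Then Y → Y · (1 + 0.01)^4
     ≈ Y · 1.0406

Percentage change = ((1 + 0.01)^4 − 1) × 100% ≈ 4.1%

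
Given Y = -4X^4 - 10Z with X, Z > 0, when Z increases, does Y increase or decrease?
Y decreases

Taking the partial derivative:
∂Y/∂Z = -10

∂Y/∂Z = -10 < 0 (assuming positive values)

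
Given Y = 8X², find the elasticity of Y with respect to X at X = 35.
Elasticity = 2

Elasticity = (dY/dX) · (X/Y)

dY/dX = 16·X
At X = 35: dY/dX = 560, Y = 9800

Elasticity = 560 · (35 / 9800) = 2

Interpretation: for a small percentage change in X, the percentage change in Y is approximately 2.00 times as large.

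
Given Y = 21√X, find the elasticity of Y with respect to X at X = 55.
Elasticity = 1/2

Elasticity = (dY/dX) · (X/Y)

dY/dX = 21/(2·√X)
At X = 55: dY/dX = 21·√55/110, Y = 21·√55

Elasticity = (21·√55/110) · (55 / (21·√55)) = 1/2

Interpretation: for a small percentage change in X, the percentage change in Y is approximately 0.50 times as large.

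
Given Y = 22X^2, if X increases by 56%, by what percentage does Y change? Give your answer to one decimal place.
143.4%

For Y = 22X^2:
If X → X(1 + 0.56)
Then Y → Y · (1 + 0.56)^2
     = Y · 2.4336

Percentage change = ((1 + 0.56)^2 − 1) × 100% ≈ 143.4%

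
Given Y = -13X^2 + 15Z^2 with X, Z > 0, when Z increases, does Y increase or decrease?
Y increases

Taking the partial derivative:
∂Y/∂Z = 30Z

∂Y/∂Z = 30Z > 0 (assuming positive values)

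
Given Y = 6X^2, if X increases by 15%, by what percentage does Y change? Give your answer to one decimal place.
32.3%

For Y = 6X^2:
If X → X(1 + 0.15)
Then Y → Y · (1 + 0.15)^2
     = Y · 1.3225

Percentage change = ((1 + 0.15)^2 − 1) × 100% ≈ 32.3%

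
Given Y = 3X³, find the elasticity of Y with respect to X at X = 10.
Elasticity = 3

Elasticity = (dY/dX) · (X/Y)

dY/dX = 9·X²
At X = 10: dY/dX = 900, Y = 3000

Elasticity = 900 · (10 / 3000) = 3

Interpretation: for a small percentage change in X, the percentage change in Y is approximately 3.00 times as large.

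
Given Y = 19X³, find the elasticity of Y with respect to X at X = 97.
Elasticity = 3

Elasticity = (dY/dX) · (X/Y)

dY/dX = 57·X²
At X = 97: dY/dX = 536313, Y = 17340787

Elasticity = 536313 · (97 / 17340787) = 3

Interpretation: for a small percentage change in X, the percentage change in Y is approximately 3.00 times as large.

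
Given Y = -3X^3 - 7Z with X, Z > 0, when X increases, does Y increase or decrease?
Y decreases

Taking the partial derivative:
∂Y/∂X = -9X^2

∂Y/∂X = -9X^2 < 0 (assuming positive values)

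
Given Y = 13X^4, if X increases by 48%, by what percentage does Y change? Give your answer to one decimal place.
379.8%

For Y = 13X^4:
If X → X(1 + 0.48)
Then Y → Y · (1 + 0.48)^4
     ≈ Y · 4.7979

Percentage change = ((1 + 0.48)^4 − 1) × 100% ≈ 379.8%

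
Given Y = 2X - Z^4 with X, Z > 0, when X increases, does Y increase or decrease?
Y increases

Taking the partial derivative:
∂Y/∂X = 2

∂Y/∂X = 2 > 0 (assuming positive values)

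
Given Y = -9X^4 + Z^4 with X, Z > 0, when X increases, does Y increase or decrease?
Y decreases

Taking the partial derivative:
∂Y/∂X = -36X^3

∂Y/∂X = -36X^3 < 0 (assuming positive values)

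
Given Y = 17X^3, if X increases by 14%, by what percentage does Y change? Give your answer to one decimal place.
48.2%

For Y = 17X^3:
If X → X(1 + 0.14)
Then Y → Y · (1 + 0.14)^3
     ≈ Y · 1.4815

Percentage change = ((1 + 0.14)^3 − 1) × 100% ≈ 48.2%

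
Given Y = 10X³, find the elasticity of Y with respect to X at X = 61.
Elasticity = 3

Elasticity = (dY/dX) · (X/Y)

dY/dX = 30·X²
At X = 61: dY/dX = 111630, Y = 2269810

Elasticity = 111630 · (61 / 2269810) = 3

Interpretation: for a small percentage change in X, the percentage change in Y is approximately 3.00 times as large.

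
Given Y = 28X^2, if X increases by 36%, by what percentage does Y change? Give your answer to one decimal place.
85.0%

For Y = 28X^2:
If X → X(1 + 0.36)
Then Y → Y · (1 + 0.36)^2
     = Y · 1.8496

Percentage change = ((1 + 0.36)^2 − 1) × 100% ≈ 85.0%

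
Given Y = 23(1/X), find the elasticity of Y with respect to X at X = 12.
Elasticity = -1

Elasticity = (dY/dX) · (X/Y)

dY/dX = -23/X²
At X = 12: dY/dX = -23/144, Y = 23/12

Elasticity = (-23/144) · (12 / (23/12)) = -1

Interpretation: for a small percentage change in X, the percentage change in Y is approximately -1.00 times as large.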